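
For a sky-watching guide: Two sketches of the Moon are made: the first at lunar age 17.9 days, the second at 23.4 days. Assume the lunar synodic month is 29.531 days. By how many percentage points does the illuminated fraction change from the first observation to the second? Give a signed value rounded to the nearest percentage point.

-52 percentage points

θ₁ = 360° × 17.9/29.531 = 218.2°, f₁ = (1 − cos θ₁)/2 = 0.893.
θ₂ = 360° × 23.4/29.531 = 285.3°, f₂ = (1 − cos θ₂)/2 = 0.368.
Change = f₂ − f₁ = -0.524 → -52 percentage points.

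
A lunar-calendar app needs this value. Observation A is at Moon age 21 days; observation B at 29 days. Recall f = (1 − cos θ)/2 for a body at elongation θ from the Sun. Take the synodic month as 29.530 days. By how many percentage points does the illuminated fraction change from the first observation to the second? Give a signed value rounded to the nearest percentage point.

First observation: θ = 360°·21/29.530 = 256.0°, so f = 0.621.
Second observation: θ = 353.5°, f = 0.003.
Δf = 0.003 − 0.621 = -0.618, i.e. -62 pp.

-62 percentage points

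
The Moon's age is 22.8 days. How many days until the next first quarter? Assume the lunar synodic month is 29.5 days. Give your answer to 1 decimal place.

First quarter is 0.25 of the way through the cycle: age 0.25 × 29.5 = 7.375 d.
This lunation's first quarter (7.375 d) has passed, so add one period: 36.875 − 22.8 = 14.075 days.

14.1 days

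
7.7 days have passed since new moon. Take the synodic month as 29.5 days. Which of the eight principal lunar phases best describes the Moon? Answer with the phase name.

At 7.7/29.5 of the cycle, θ ≈ 94° — the first quarter range.

first quarter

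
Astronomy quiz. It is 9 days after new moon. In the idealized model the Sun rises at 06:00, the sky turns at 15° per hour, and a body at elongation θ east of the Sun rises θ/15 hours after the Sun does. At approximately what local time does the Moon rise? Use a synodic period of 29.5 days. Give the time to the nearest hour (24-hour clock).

The Moon has covered 9/29.5 of its cycle, so θ ≈ 360° × 9/29.5 = 109.8°.
The Moon trails the Sun by θ/15 = 109.8/15 ≈ 7.32 hours.
06:00 + 7.32 h ≈ 13:19 → 13:00 to the nearest hour.

13:00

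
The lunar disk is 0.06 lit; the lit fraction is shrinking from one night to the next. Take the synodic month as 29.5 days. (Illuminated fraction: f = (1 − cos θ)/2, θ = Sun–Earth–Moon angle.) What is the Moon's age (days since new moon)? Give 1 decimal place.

From f = (1 − cos θ)/2: cos θ = 1 − 2×0.06 = 0.880; arccos → 28.4°.
Since the Moon is past full (waning), take the reflex angle: θ = 360° − 28.4° = 331.6°.
That fraction of the synodic month is 331.6/360 × 29.5 d ≈ 27.18 d.

27.2 days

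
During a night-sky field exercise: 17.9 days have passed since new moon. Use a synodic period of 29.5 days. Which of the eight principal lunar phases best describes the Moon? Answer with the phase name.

At 17.9/29.5 of the cycle, θ ≈ 218° — the waning gibbous range.

waning gibbous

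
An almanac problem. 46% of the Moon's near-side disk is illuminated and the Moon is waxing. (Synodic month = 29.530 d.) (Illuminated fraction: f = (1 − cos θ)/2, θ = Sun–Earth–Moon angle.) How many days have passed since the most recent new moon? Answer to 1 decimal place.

7.0 days

Invert f = (1 − cos θ)/2 to get cos θ = 1 − 2(0.46) = 0.080, hence θ₀ = arccos 0.080 = 85.4°.
The Moon is waxing (0°–180°), so θ = 85.4° directly.
Age = 29.530 × 85.4°/360° ≈ 7.01 days.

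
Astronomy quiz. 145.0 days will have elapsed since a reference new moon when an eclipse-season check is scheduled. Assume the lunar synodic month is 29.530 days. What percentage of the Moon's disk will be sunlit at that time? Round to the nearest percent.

145.0 d spans 4 complete synodic months (4 × 29.530 = 118.12 d) plus 26.88 d.
Phase angle: θ = 360°·(26.88 d)/(29.530 d) = 327.7°.
Illuminated fraction = (1 − cos 327.7°)/2 = (1 − 0.845)/2 ≈ 0.077, so 8%.

8%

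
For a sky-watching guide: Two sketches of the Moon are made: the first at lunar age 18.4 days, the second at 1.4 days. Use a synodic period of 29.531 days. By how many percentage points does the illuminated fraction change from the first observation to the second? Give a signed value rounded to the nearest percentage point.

-84 pp

θ₁ = 360° × 18.4/29.531 = 224.3°, f₁ = (1 − cos θ₁)/2 = 0.858.
θ₂ = 360° × 1.4/29.531 = 17.1°, f₂ = (1 − cos θ₂)/2 = 0.022.
Change = f₂ − f₁ = -0.836 → -84 percentage points.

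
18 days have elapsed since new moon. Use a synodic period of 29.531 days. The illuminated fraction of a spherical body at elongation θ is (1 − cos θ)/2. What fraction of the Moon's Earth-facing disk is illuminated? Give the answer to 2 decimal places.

Elongation θ = 360° × 18/29.531 ≈ 219.4°.
Illuminated fraction = (1 − cos 219.4°)/2 = (1 − (-0.772))/2 ≈ 0.886.

0.89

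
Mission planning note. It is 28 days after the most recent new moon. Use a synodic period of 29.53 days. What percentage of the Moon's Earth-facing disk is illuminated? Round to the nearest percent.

3%

The Moon has covered 28/29.53 of its cycle, so θ ≈ 360° × 28/29.53 = 341.3°.
cos 341.3° = 0.947, so f = (1 − 0.947)/2 = 0.026, so 3%.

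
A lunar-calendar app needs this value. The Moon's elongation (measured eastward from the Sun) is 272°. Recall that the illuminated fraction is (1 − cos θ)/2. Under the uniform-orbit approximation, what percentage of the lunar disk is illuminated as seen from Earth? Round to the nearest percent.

48%

f = (1 − cos 272°)/2 = (1 − 0.035)/2 ≈ 0.483, i.e. 48%.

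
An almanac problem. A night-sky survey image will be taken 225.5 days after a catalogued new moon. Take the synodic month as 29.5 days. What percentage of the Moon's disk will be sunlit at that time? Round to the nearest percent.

81%

225.5 d spans 7 complete synodic months (7 × 29.5 = 206.50 d) plus 19.00 d.
Phase angle: θ = 360°·(19.00 d)/(29.5 d) = 231.9°.
Illuminated fraction = (1 − cos 231.9°)/2 = (1 − (-0.618))/2 ≈ 0.809, so 81%.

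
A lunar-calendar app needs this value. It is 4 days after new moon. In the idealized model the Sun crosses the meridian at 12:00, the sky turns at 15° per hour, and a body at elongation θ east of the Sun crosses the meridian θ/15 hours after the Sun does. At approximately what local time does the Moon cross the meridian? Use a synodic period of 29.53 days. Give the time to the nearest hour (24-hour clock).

15:00

The Moon has covered 4/29.53 of its cycle, so θ ≈ 360° × 4/29.53 = 48.8°.
Delay after the Sun = 48.8° / (15°/h) ≈ 3.25 h.
12:00 + 3.25 h ≈ 15:15 → 15:00 to the nearest hour.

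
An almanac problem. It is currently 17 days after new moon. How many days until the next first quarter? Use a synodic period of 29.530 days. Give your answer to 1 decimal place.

First quarter is 0.25 of the way through the cycle: age 0.25 × 29.530 = 7.383 d.
This lunation's first quarter (7.383 d) has passed, so add one period: 36.913 − 17 = 19.913 days.

19.9 days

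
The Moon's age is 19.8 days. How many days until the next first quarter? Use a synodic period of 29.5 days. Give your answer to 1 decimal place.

17.1 days

First quarter is 0.25 of the way through the cycle: age 0.25 × 29.5 = 7.375 d.
This lunation's first quarter (7.375 d) has passed, so add one period: 36.875 − 19.8 = 17.075 days.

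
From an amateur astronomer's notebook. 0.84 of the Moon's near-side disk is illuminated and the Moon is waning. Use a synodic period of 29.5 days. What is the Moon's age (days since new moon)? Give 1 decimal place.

18.6 days

Invert f = (1 − cos θ)/2 to get cos θ = 1 − 2(0.84) = -0.680, hence θ₀ = arccos -0.680 = 132.8°.
A waning Moon lies in 180°–360°, so θ = 360° − 132.8° = 227.2°.
That fraction of the synodic month is 227.2/360 × 29.5 d ≈ 18.61 d.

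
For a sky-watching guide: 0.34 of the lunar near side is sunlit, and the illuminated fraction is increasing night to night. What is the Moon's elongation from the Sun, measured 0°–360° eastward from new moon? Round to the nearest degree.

cos θ = 1 − 2f = 0.320, giving a principal value of 71.3°.
Waxing ⇒ before full, so θ = 71.3°.

71°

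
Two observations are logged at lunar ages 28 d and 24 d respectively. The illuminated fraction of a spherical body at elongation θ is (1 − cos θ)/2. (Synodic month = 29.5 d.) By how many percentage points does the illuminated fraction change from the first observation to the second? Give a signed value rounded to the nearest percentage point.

+28 pp

First observation: θ = 360°·28/29.5 = 341.7°, so f = 0.025.
Second observation: θ = 292.9°, f = 0.306.
Δf = 0.306 − 0.025 = +0.280, i.e. +28 pp.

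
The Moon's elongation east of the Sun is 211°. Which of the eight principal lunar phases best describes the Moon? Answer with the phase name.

waning gibbous

211° lies in the waning gibbous sector of the 8-phase cycle.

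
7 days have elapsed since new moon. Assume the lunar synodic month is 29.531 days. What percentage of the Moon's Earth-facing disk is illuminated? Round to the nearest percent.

46%

Phase angle: θ = 360°·(7 d)/(29.531 d) = 85.3°.
cos 85.3° = 0.081, so f = (1 − 0.081)/2 = 0.459, so 46%.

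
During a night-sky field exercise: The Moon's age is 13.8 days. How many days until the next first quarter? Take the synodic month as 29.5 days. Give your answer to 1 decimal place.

23.1 days

First quarter occurs at elongation 90°, i.e. at age 29.5 × 90/360 = 7.375 d.
This lunation's first quarter (7.375 d) has passed, so add one period: 36.875 − 13.8 = 23.075 days.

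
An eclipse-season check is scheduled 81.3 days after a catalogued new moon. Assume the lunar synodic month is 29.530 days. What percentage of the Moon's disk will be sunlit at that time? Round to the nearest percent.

49%

81.3/29.530 = 2.753 lunations, so 2 complete cycles and 22.24 d into the next.
The Moon has covered 22.24/29.530 of its cycle, so θ ≈ 360° × 22.24/29.530 = 271.1°.
With cos θ = 0.020, the lit fraction is (1 − 0.020)/2 ≈ 0.490, so 49%.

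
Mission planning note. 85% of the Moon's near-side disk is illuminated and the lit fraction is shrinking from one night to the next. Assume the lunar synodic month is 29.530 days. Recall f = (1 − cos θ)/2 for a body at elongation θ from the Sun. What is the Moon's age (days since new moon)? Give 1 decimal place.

cos θ = 1 − 2f = -0.700, giving a principal value of 134.4°.
Since the Moon is past full (waning), take the reflex angle: θ = 360° − 134.4° = 225.6°.
Age = 29.530 × 225.6°/360° ≈ 18.50 days.

18.5 days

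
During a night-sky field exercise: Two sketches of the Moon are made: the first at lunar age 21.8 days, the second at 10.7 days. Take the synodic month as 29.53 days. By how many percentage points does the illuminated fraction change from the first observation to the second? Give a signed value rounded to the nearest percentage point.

+29 pp

θ₁ = 360° × 21.8/29.53 = 265.8°, f₁ = (1 − cos θ₁)/2 = 0.537.
θ₂ = 360° × 10.7/29.53 = 130.4°, f₂ = (1 − cos θ₂)/2 = 0.824.
Change = f₂ − f₁ = +0.287 → +29 percentage points.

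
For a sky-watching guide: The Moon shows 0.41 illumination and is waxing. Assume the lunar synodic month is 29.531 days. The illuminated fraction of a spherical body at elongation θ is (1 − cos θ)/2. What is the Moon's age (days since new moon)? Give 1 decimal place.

6.5 days

From f = (1 − cos θ)/2: cos θ = 1 − 2×0.41 = 0.180; arccos → 79.6°.
Waxing ⇒ before full, so θ = 79.6°.
At 360°/29.531 d per day, 79.6° corresponds to 6.53 days.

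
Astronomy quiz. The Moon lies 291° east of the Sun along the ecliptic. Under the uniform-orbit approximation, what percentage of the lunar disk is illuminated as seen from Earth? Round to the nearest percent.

cos 291° = 0.358, so f = (1 − 0.358)/2 = 0.321, i.e. 32%.

32%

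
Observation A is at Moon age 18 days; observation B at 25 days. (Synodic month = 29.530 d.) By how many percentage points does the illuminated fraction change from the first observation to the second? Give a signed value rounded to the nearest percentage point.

First observation: θ = 360°·18/29.530 = 219.4°, so f = 0.886.
Second observation: θ = 304.8°, f = 0.215.
Δf = 0.215 − 0.886 = -0.671, i.e. -67 pp.

-67 pp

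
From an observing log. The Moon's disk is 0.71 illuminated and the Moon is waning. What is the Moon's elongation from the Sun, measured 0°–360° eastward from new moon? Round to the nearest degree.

245°

cos θ = 1 − 2f = -0.420, giving a principal value of 114.8°.
Since the Moon is past full (waning), take the reflex angle: θ = 360° − 114.8° = 245.2°.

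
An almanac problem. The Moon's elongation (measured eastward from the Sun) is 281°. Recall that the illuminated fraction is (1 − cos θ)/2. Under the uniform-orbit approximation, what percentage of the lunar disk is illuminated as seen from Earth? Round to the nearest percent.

Half-versine of 281°: (1 − 0.191)/2 = 0.405, i.e. 40%.

40%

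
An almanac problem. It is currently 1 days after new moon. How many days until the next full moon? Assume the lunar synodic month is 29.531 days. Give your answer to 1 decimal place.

Full moon is 0.5 of the way through the cycle: age 0.5 × 29.531 = 14.765 d.
So 13.765 days remain (14.765 − 1).

13.8 days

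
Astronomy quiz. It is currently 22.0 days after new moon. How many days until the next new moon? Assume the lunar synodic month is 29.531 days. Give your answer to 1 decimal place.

The next new moon completes the synodic month: 29.531 − 22.0 = 7.531 days.

7.5 days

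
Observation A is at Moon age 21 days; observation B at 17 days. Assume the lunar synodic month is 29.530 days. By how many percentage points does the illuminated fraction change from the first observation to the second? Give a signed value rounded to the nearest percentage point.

First observation: θ = 360°·21/29.530 = 256.0°, so f = 0.621.
Second observation: θ = 207.2°, f = 0.945.
Δf = 0.945 − 0.621 = +0.324, i.e. +32 pp.

+32 percentage points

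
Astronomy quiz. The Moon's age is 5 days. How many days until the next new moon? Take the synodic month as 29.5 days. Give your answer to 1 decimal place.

The next new moon completes the synodic month: 29.5 − 5 = 24.500 days.

24.5 days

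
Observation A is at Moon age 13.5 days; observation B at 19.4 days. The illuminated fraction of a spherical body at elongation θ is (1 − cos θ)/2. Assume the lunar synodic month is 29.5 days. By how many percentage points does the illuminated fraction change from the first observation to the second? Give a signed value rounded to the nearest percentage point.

First observation: θ = 360°·13.5/29.5 = 164.7°, so f = 0.982.
Second observation: θ = 236.7°, f = 0.774.
Δf = 0.774 − 0.982 = -0.208, i.e. -21 pp.

-21 pp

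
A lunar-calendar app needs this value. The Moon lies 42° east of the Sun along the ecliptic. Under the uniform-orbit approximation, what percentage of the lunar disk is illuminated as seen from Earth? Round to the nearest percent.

13%

Half-versine of 42°: (1 − 0.743)/2 = 0.128, i.e. 13%.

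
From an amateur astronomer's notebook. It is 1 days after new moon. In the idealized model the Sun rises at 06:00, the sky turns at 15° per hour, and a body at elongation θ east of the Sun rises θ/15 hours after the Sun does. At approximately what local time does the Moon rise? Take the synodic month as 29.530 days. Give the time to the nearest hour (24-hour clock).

The Moon has covered 1/29.530 of its cycle, so θ ≈ 360° × 1/29.530 = 12.2°.
The Moon trails the Sun by θ/15 = 12.2/15 ≈ 0.81 hours.
06:00 + 0.81 h ≈ 06:49 → 07:00 to the nearest hour.

07:00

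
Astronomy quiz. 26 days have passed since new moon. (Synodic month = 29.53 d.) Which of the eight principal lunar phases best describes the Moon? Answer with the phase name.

waning crescent

θ ≈ 360° × 26/29.53 = 317°, which falls in the waning crescent sector.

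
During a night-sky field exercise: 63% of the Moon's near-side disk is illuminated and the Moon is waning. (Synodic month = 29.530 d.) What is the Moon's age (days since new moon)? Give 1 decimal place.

From f = (1 − cos θ)/2: cos θ = 1 − 2×0.63 = -0.260; arccos → 105.1°.
Waning ⇒ past full, so θ = 360° − 105.1° = 254.9°.
Age = 29.530 × 254.9°/360° ≈ 20.91 days.

20.9 days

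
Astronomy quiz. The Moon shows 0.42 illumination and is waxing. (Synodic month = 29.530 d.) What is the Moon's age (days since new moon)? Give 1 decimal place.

cos θ = 1 − 2f = 0.160, giving a principal value of 80.8°.
Before full moon the principal value applies: θ = 80.8°.
Age = 29.530 × 80.8°/360° ≈ 6.63 days.

6.6 days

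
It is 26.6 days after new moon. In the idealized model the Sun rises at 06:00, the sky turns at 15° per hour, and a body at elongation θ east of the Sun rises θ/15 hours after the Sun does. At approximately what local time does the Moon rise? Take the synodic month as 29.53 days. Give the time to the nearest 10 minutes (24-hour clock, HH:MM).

03:40

Elongation θ = 360° × 26.6/29.53 ≈ 324.3°.
The Moon trails the Sun by θ/15 = 324.3/15 ≈ 21.62 hours.
06:00 + 21.619 h ≈ 03:37 → 03:40 to the nearest ten minutes.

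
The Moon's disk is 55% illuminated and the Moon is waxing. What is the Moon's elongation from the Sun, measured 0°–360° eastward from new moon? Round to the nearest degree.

96°

Invert f = (1 − cos θ)/2 to get cos θ = 1 − 2(0.55) = -0.100, hence θ₀ = arccos -0.100 = 95.7°.
The Moon is waxing (0°–180°), so θ = 95.7° directly.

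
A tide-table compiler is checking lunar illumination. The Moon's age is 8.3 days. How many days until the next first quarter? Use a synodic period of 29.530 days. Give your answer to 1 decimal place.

28.6 days

First quarter is 0.25 of the way through the cycle: age 0.25 × 29.530 = 7.383 d.
Already past this cycle's first quarter; the next is at 7.383 + 29.530 = 36.913 d, so 36.913 − 8.3 = 28.613 days.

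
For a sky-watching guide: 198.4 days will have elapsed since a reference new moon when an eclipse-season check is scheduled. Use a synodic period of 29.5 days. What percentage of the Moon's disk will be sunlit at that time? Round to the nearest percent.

58%

198.4 d spans 6 complete synodic months (6 × 29.5 = 177.00 d) plus 21.40 d.
Elongation θ = 360° × 21.40/29.5 ≈ 261.2°.
Illuminated fraction = (1 − cos 261.2°)/2 = (1 − (-0.154))/2 ≈ 0.577, so 58%.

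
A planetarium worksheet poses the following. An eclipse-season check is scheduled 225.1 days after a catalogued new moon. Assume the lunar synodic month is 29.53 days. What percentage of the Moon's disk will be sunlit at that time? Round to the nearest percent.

225.1 d spans 7 complete synodic months (7 × 29.53 = 206.71 d) plus 18.39 d.
The Moon has covered 18.39/29.53 of its cycle, so θ ≈ 360° × 18.39/29.53 = 224.2°.
Illuminated fraction = (1 − cos 224.2°)/2 = (1 − (-0.717))/2 ≈ 0.859, so 86%.

86%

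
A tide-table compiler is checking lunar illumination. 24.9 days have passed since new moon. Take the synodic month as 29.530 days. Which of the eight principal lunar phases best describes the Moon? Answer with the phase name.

waning crescent

At 24.9/29.530 of the cycle, θ ≈ 304° — the waning crescent range.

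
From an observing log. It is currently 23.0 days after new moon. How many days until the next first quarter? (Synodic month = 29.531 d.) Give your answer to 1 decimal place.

First quarter is 0.25 of the way through the cycle: age 0.25 × 29.531 = 7.383 d.
Already past this cycle's first quarter; the next is at 7.383 + 29.531 = 36.914 d, so 36.914 − 23.0 = 13.914 days.

13.9 days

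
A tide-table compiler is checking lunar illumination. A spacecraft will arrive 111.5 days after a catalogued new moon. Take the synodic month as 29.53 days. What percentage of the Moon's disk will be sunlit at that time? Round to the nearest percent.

111.5/29.53 = 3.776 lunations, so 3 complete cycles and 22.91 d into the next.
Elongation θ = 360° × 22.91/29.53 ≈ 279.3°.
Illuminated fraction = (1 − cos 279.3°)/2 = (1 − 0.162)/2 ≈ 0.419, so 42%.

42%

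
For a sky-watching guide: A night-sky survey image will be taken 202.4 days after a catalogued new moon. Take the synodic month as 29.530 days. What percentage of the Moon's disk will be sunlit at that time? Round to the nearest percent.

Reduce mod P: 202.4 − 6×29.530 = 25.22 d into the current lunation.
Phase angle: θ = 360°·(25.22 d)/(29.530 d) = 307.5°.
Illuminated fraction = (1 − cos 307.5°)/2 = (1 − 0.608)/2 ≈ 0.196, so 20%.

20%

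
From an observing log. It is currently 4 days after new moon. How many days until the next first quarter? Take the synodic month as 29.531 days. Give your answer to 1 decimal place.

3.4 days

First quarter occurs at elongation 90°, i.e. at age 29.531 × 90/360 = 7.383 d.
So 3.383 days remain (7.383 − 4).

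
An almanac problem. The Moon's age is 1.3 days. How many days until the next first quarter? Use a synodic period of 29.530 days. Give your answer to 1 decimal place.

First quarter is 0.25 of the way through the cycle: age 0.25 × 29.530 = 7.383 d.
So 6.083 days remain (7.383 − 1.3).

6.1 days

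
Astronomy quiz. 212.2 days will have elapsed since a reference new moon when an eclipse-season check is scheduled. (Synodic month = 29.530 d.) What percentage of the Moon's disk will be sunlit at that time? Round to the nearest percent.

Reduce mod P: 212.2 − 7×29.530 = 5.49 d into the current lunation.
The Moon has covered 5.49/29.530 of its cycle, so θ ≈ 360° × 5.49/29.530 = 66.9°.
With cos θ = 0.392, the lit fraction is (1 − 0.392)/2 ≈ 0.304, so 30%.

30%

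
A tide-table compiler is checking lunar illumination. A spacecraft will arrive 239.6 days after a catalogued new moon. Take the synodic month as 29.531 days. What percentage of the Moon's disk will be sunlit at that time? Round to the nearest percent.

12%

239.6/29.531 = 8.114 lunations, so 8 complete cycles and 3.35 d into the next.
Elongation θ = 360° × 3.35/29.531 ≈ 40.9°.
cos 40.9° = 0.756, so f = (1 − 0.756)/2 = 0.122, so 12%.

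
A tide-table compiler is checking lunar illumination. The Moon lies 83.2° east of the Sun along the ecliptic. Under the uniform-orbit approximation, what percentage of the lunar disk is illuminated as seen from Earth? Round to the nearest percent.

44%

cos 83.2° = 0.118, so f = (1 − 0.118)/2 = 0.441, i.e. 44%.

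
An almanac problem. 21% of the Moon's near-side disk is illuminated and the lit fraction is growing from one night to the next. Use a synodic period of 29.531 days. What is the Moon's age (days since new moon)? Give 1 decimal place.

4.5 days

From f = (1 − cos θ)/2: cos θ = 1 − 2×0.21 = 0.580; arccos → 54.5°.
The Moon is waxing (0°–180°), so θ = 54.5° directly.
Age = 29.531 × 54.5°/360° ≈ 4.47 days.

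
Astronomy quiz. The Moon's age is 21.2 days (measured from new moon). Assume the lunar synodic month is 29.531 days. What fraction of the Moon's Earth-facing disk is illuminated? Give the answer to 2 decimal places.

0.60

The Moon has covered 21.2/29.531 of its cycle, so θ ≈ 360° × 21.2/29.531 = 258.4°.
cos 258.4° = (-0.200), so f = (1 − (-0.200))/2 = 0.600.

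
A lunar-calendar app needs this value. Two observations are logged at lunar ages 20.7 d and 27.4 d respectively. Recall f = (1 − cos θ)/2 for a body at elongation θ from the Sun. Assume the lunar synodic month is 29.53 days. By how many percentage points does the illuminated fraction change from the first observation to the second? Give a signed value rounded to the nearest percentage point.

-60 pp

θ₁ = 360° × 20.7/29.53 = 252.4°, f₁ = (1 − cos θ₁)/2 = 0.652.
θ₂ = 360° × 27.4/29.53 = 334.0°, f₂ = (1 − cos θ₂)/2 = 0.050.
Change = f₂ − f₁ = -0.601 → -60 percentage points.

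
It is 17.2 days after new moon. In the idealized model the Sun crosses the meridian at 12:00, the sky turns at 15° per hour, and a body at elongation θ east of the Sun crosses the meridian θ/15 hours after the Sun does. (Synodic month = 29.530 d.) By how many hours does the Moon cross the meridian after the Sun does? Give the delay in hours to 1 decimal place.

14.0 h

The Moon has covered 17.2/29.530 of its cycle, so θ ≈ 360° × 17.2/29.530 = 209.7°.
At 15° of sky rotation per hour, 209.7° corresponds to a 13.98 h lag.
So the Moon crosses the meridian 13.98 h after the Sun.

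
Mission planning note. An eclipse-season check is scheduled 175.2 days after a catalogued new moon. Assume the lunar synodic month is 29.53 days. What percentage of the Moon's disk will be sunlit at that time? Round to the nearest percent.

4%

175.2 d spans 5 complete synodic months (5 × 29.53 = 147.65 d) plus 27.55 d.
The Moon has covered 27.55/29.53 of its cycle, so θ ≈ 360° × 27.55/29.53 = 335.9°.
With cos θ = 0.913, the lit fraction is (1 − 0.913)/2 ≈ 0.044, so 4%.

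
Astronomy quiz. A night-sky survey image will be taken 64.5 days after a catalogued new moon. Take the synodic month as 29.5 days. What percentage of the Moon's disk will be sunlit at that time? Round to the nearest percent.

31%

Reduce mod P: 64.5 − 2×29.5 = 5.50 d into the current lunation.
The Moon has covered 5.50/29.5 of its cycle, so θ ≈ 360° × 5.50/29.5 = 67.1°.
cos 67.1° = 0.389, so f = (1 − 0.389)/2 = 0.306, so 31%.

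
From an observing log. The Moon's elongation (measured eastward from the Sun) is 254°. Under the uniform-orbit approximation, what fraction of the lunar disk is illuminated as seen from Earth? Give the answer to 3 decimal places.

Half-versine of 254°: (1 − (-0.276))/2 = 0.638.

0.638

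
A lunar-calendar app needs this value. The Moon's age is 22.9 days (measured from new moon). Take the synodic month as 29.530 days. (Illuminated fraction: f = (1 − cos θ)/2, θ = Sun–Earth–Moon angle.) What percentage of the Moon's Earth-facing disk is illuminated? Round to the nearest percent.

The Moon has covered 22.9/29.530 of its cycle, so θ ≈ 360° × 22.9/29.530 = 279.2°.
Illuminated fraction = (1 − cos 279.2°)/2 = (1 − 0.159)/2 ≈ 0.420, so 42%.

42%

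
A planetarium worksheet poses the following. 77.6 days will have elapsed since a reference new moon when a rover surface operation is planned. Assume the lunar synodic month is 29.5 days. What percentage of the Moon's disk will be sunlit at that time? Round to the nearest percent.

Reduce mod P: 77.6 − 2×29.5 = 18.60 d into the current lunation.
Elongation θ = 360° × 18.60/29.5 ≈ 227.0°.
Illuminated fraction = (1 − cos 227.0°)/2 = (1 − (-0.682))/2 ≈ 0.841, so 84%.

84%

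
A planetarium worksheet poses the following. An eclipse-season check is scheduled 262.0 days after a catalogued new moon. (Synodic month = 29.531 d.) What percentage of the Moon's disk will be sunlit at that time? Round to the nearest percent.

262.0 d spans 8 complete synodic months (8 × 29.531 = 236.25 d) plus 25.75 d.
Phase angle: θ = 360°·(25.75 d)/(29.531 d) = 313.9°.
cos 313.9° = 0.694, so f = (1 − 0.694)/2 = 0.153, so 15%.

15%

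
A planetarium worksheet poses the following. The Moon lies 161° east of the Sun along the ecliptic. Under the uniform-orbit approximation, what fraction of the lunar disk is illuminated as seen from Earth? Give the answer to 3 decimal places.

0.973

Half-versine of 161°: (1 − (-0.946))/2 = 0.973.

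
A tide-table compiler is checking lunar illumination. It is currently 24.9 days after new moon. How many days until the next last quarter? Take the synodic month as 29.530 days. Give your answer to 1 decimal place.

Last quarter occurs at elongation 270°, i.e. at age 29.530 × 270/360 = 22.148 d.
Already past this cycle's last quarter; the next is at 22.148 + 29.530 = 51.678 d, so 51.678 − 24.9 = 26.778 days.

26.8 days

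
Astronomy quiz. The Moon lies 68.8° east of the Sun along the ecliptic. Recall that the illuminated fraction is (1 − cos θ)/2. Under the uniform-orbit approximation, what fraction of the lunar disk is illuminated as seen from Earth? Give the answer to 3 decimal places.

0.319

cos 68.8° = 0.362, so f = (1 − 0.362)/2 = 0.319.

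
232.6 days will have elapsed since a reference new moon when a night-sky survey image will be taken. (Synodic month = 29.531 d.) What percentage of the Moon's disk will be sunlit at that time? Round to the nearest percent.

14%

Reduce mod P: 232.6 − 7×29.531 = 25.88 d into the current lunation.
Elongation θ = 360° × 25.88/29.531 ≈ 315.5°.
cos 315.5° = 0.714, so f = (1 − 0.714)/2 = 0.143, so 14%.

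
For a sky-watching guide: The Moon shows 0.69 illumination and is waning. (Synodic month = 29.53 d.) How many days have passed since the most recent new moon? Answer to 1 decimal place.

cos θ = 1 − 2f = -0.380, giving a principal value of 112.3°.
A waning Moon lies in 180°–360°, so θ = 360° − 112.3° = 247.7°.
Age = 29.53 × 247.7°/360° ≈ 20.32 days.

20.3 days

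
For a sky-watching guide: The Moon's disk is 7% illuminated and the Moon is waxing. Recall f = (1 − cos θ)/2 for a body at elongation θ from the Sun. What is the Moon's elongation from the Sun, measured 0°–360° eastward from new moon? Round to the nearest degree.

31°

cos θ = 1 − 2f = 0.860, giving a principal value of 30.7°.
The Moon is waxing (0°–180°), so θ = 30.7° directly.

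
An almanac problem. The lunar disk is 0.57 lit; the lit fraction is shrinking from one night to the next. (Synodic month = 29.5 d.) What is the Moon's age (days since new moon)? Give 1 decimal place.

Invert f = (1 − cos θ)/2 to get cos θ = 1 − 2(0.57) = -0.140, hence θ₀ = arccos -0.140 = 98.0°.
Waning ⇒ past full, so θ = 360° − 98.0° = 262.0°.
Age = 29.5 × 262.0°/360° ≈ 21.47 days.

21.5 days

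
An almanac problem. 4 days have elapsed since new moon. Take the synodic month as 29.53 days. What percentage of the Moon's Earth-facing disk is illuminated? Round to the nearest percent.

17%

The Moon has covered 4/29.53 of its cycle, so θ ≈ 360° × 4/29.53 = 48.8°.
Illuminated fraction = (1 − cos 48.8°)/2 = (1 − 0.659)/2 ≈ 0.170, so 17%.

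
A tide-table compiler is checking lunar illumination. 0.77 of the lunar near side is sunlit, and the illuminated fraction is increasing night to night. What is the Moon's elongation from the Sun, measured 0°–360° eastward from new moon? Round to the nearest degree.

123°

cos θ = 1 − 2f = -0.540, giving a principal value of 122.7°.
Waxing ⇒ before full, so θ = 122.7°.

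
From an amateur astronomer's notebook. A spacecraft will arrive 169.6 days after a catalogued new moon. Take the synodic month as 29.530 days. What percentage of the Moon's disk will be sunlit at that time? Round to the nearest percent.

Reduce mod P: 169.6 − 5×29.530 = 21.95 d into the current lunation.
Elongation θ = 360° × 21.95/29.530 ≈ 267.6°.
cos 267.6° = (-0.042), so f = (1 − (-0.042))/2 = 0.521, so 52%.

52%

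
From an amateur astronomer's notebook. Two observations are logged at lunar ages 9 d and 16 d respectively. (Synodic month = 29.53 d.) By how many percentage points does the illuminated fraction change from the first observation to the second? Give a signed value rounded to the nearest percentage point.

+31 pp

First observation: θ = 360°·9/29.53 = 109.7°, so f = 0.669.
Second observation: θ = 195.1°, f = 0.983.
Δf = 0.983 − 0.669 = +0.314, i.e. +31 pp.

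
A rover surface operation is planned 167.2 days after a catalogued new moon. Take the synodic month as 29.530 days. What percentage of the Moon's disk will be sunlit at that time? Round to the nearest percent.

76%

Reduce mod P: 167.2 − 5×29.530 = 19.55 d into the current lunation.
Elongation θ = 360° × 19.55/29.530 ≈ 238.3°.
With cos θ = (-0.525), the lit fraction is (1 − (-0.525))/2 ≈ 0.762, so 76%.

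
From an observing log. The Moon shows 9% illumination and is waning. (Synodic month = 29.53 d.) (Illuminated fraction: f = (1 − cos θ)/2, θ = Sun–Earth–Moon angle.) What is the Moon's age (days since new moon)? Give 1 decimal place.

26.7 days

Invert f = (1 − cos θ)/2 to get cos θ = 1 − 2(0.09) = 0.820, hence θ₀ = arccos 0.820 = 34.9°.
Waning ⇒ past full, so θ = 360° − 34.9° = 325.1°.
Age = 29.53 × 325.1°/360° ≈ 26.67 days.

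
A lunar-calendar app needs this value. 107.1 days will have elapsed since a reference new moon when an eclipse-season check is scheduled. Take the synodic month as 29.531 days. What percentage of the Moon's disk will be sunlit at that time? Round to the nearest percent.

85%

107.1 d spans 3 complete synodic months (3 × 29.531 = 88.59 d) plus 18.51 d.
The Moon has covered 18.51/29.531 of its cycle, so θ ≈ 360° × 18.51/29.531 = 225.6°.
Illuminated fraction = (1 − cos 225.6°)/2 = (1 − (-0.700))/2 ≈ 0.850, so 85%.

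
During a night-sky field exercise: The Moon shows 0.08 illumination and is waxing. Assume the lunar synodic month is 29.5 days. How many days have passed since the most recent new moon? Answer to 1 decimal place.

2.7 days

From f = (1 − cos θ)/2: cos θ = 1 − 2×0.08 = 0.840; arccos → 32.9°.
Waxing ⇒ before full, so θ = 32.9°.
At 360°/29.5 d per day, 32.9° corresponds to 2.69 days.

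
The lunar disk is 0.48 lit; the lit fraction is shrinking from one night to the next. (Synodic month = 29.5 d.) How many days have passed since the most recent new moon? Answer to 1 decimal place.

22.3 days

Invert f = (1 − cos θ)/2 to get cos θ = 1 − 2(0.48) = 0.040, hence θ₀ = arccos 0.040 = 87.7°.
A waning Moon lies in 180°–360°, so θ = 360° − 87.7° = 272.3°.
Age = 29.5 × 272.3°/360° ≈ 22.31 days.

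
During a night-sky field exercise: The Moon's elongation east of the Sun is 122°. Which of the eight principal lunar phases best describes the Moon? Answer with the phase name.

122° lies in the waxing gibbous sector of the 8-phase cycle.

waxing gibbous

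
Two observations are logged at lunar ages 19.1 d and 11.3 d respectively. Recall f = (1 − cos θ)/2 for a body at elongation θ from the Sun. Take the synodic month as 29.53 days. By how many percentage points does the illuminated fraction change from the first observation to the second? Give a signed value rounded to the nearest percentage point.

First observation: θ = 360°·19.1/29.53 = 232.8°, so f = 0.802.
Second observation: θ = 137.8°, f = 0.870.
Δf = 0.870 − 0.802 = +0.068, i.e. +7 pp.

+7 pp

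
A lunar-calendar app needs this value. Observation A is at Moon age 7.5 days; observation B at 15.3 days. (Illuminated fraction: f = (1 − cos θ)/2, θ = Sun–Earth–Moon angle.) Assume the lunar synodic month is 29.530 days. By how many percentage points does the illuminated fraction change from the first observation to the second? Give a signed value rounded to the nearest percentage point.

+48 pp

θ₁ = 360° × 7.5/29.530 = 91.4°, f₁ = (1 − cos θ₁)/2 = 0.512.
θ₂ = 360° × 15.3/29.530 = 186.5°, f₂ = (1 − cos θ₂)/2 = 0.997.
Change = f₂ − f₁ = +0.484 → +48 percentage points.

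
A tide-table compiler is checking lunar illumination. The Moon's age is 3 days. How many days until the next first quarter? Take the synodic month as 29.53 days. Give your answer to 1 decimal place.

First quarter is 0.25 of the way through the cycle: age 0.25 × 29.53 = 7.383 d.
That is 7.383 − 3 = 4.383 days ahead.

4.4 days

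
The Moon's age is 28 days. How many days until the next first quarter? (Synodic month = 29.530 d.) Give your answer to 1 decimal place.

8.9 days

First quarter occurs at elongation 90°, i.e. at age 29.530 × 90/360 = 7.383 d.
Already past this cycle's first quarter; the next is at 7.383 + 29.530 = 36.913 d, so 36.913 − 28 = 8.913 days.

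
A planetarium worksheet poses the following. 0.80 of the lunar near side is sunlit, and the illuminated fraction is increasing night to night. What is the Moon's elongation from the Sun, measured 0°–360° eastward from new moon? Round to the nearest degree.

cos θ = 1 − 2f = -0.600, giving a principal value of 126.9°.
Before full moon the principal value applies: θ = 126.9°.

127°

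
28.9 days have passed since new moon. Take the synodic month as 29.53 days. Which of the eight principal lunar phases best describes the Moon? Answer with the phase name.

new moon

At 28.9/29.53 of the cycle, θ ≈ 352° — the new moon range.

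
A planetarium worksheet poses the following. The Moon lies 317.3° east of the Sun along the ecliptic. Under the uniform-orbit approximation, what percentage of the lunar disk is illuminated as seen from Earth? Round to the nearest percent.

13%

cos 317.3° = 0.735, so f = (1 − 0.735)/2 = 0.133, i.e. 13%.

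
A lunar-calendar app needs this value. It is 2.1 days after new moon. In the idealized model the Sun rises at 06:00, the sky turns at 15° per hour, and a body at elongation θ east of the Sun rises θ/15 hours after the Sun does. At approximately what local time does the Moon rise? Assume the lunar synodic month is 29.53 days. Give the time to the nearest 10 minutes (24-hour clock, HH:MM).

The Moon has covered 2.1/29.53 of its cycle, so θ ≈ 360° × 2.1/29.53 = 25.6°.
Delay after the Sun = 25.6° / (15°/h) ≈ 1.71 h.
06:00 + 1.707 h ≈ 07:42 → 07:40 to the nearest ten minutes.

07:40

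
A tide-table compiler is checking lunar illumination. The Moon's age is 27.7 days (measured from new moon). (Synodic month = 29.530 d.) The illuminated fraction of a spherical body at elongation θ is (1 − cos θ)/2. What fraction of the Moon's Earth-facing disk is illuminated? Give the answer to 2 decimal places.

Phase angle: θ = 360°·(27.7 d)/(29.530 d) = 337.7°.
With cos θ = 0.925, the lit fraction is (1 − 0.925)/2 ≈ 0.037.

0.04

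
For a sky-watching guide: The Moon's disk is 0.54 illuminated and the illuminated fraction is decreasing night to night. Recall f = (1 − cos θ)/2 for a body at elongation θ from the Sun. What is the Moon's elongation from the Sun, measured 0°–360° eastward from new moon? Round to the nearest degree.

265°

From f = (1 − cos θ)/2: cos θ = 1 − 2×0.54 = -0.080; arccos → 94.6°.
A waning Moon lies in 180°–360°, so θ = 360° − 94.6° = 265.4°.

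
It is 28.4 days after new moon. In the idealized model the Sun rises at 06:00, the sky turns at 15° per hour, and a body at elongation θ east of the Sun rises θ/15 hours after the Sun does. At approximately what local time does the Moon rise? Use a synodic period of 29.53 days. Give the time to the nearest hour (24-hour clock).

The Moon has covered 28.4/29.53 of its cycle, so θ ≈ 360° × 28.4/29.53 = 346.2°.
The Moon trails the Sun by θ/15 = 346.2/15 ≈ 23.08 hours.
06:00 + 23.08 h ≈ 05:05 → 05:00 to the nearest hour.

05:00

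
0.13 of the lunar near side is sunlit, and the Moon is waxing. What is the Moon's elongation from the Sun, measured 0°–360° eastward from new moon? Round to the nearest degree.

Invert f = (1 − cos θ)/2 to get cos θ = 1 − 2(0.13) = 0.740, hence θ₀ = arccos 0.740 = 42.3°.
Waxing ⇒ before full, so θ = 42.3°.

42°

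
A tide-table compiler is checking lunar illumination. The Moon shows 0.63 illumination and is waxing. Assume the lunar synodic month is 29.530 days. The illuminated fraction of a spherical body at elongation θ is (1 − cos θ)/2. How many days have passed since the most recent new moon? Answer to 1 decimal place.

cos θ = 1 − 2f = -0.260, giving a principal value of 105.1°.
Before full moon the principal value applies: θ = 105.1°.
At 360°/29.530 d per day, 105.1° corresponds to 8.62 days.

8.6 days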